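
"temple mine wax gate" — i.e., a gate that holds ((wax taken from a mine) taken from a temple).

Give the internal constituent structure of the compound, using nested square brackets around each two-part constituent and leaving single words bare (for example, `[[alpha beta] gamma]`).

At the top level: head "gate"; modifier "temple mine wax".
Within "temple mine wax", the head is "wax" (specifically "mine wax") and the modifier is "temple".
Within "mine wax", the head is "wax" and the modifier is "mine".
So the structure is [[temple [mine wax]] gate].

[[temple [mine wax]] gate]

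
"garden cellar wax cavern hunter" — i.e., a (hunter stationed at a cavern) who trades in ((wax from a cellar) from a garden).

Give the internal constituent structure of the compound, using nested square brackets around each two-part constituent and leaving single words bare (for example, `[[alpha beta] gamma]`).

Overall it is a kind of hunter (specifically "cavern hunter"); the modifier is "garden cellar wax".
Within "garden cellar wax", the head is "wax" (specifically "cellar wax") and the modifier is "garden".
Within "cellar wax", the head is "wax" and the modifier is "cellar".
Within "cavern hunter", the head is "hunter" and the modifier is "cavern".
Putting it together: [[garden [cellar wax]] [cavern hunter]].

[[garden [cellar wax]] [cavern hunter]]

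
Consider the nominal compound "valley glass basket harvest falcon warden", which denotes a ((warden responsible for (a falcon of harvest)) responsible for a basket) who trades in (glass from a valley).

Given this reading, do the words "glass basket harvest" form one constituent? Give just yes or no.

The top-level split is [valley glass] [basket harvest falcon warden]; the full structure is [[valley glass] [basket [[harvest falcon] warden]]].
"glass basket harvest" straddles a constituent boundary, so it is not a single unit.

no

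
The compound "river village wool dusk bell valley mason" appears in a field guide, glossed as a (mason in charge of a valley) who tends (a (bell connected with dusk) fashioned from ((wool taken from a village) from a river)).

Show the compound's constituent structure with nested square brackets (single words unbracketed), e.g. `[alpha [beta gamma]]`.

[[[river [village wool]] [dusk bell]] [valley mason]]

The outermost head in the paraphrase is "mason" (specifically "valley mason"), modified by "river village wool dusk bell".
Inside "river village wool dusk bell": head "bell" (specifically "dusk bell"), modifier "river village wool".
Inside "river village wool": head "wool" (specifically "village wool"), modifier "river".
Inside "village wool": head "wool", modifier "village".
Inside "dusk bell": head "bell", modifier "dusk".
Inside "valley mason": head "mason", modifier "valley".
Putting it together: [[[river [village wool]] [dusk bell]] [valley mason]].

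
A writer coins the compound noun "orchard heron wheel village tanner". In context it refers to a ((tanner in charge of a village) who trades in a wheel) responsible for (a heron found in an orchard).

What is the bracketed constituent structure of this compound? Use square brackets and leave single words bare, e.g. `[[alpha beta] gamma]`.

[[orchard heron] [wheel [village tanner]]]

At the top level: head "tanner" (specifically "wheel village tanner"); modifier "orchard heron".
Within "orchard heron", the head is "heron" and the modifier is "orchard".
Within "wheel village tanner", the head is "tanner" (specifically "village tanner") and the modifier is "wheel".
Within "village tanner", the head is "tanner" and the modifier is "village".
Putting it together: [[orchard heron] [wheel [village tanner]]].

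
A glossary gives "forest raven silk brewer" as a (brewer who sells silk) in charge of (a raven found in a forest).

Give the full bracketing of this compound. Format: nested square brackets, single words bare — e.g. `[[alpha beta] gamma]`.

At the top level: head "brewer" (specifically "silk brewer"); modifier "forest raven".
Inside "forest raven": head "raven", modifier "forest".
Inside "silk brewer": head "brewer", modifier "silk".
So the structure is [[forest raven] [silk brewer]].

[[forest raven] [silk brewer]]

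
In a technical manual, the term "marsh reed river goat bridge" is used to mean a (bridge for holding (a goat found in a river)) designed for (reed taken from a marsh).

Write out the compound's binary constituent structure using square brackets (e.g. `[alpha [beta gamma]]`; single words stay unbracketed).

[[marsh reed] [[river goat] bridge]]

Whole compound: head "bridge" (specifically "river goat bridge"), modifier "marsh reed".
Within "marsh reed", the head is "reed" and the modifier is "marsh".
Within "river goat bridge", the head is "bridge" and the modifier is "river goat".
Within "river goat", the head is "goat" and the modifier is "river".
Putting it together: [[marsh reed] [[river goat] bridge]].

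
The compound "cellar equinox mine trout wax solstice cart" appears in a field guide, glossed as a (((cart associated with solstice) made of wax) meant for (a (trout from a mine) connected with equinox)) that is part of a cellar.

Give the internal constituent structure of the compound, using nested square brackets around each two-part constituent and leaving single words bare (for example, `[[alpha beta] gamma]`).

[cellar [[equinox [mine trout]] [wax [solstice cart]]]]

The outermost head in the paraphrase is "cart" (specifically "equinox mine trout wax solstice cart"), modified by "cellar".
Within "equinox mine trout wax solstice cart", the head is "cart" (specifically "wax solstice cart") and the modifier is "equinox mine trout".
Within "equinox mine trout", the head is "trout" (specifically "mine trout") and the modifier is "equinox".
Within "mine trout", the head is "trout" and the modifier is "mine".
Within "wax solstice cart", the head is "cart" (specifically "solstice cart") and the modifier is "wax".
Within "solstice cart", the head is "cart" and the modifier is "solstice".
Putting it together: [cellar [[equinox [mine trout]] [wax [solstice cart]]]].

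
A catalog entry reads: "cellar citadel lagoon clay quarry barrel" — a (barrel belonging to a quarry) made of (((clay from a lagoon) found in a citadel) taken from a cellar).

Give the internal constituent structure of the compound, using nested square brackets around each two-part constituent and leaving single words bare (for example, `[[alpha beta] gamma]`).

[[cellar [citadel [lagoon clay]]] [quarry barrel]]

Whole compound: head "barrel" (specifically "quarry barrel"), modifier "cellar citadel lagoon clay".
"cellar citadel lagoon clay" → head "clay" (specifically "citadel lagoon clay"), modifier "cellar".
"citadel lagoon clay" → head "clay" (specifically "lagoon clay"), modifier "citadel".
"lagoon clay" → head "clay", modifier "lagoon".
"quarry barrel" → head "barrel", modifier "quarry".
Assembled: [[cellar [citadel [lagoon clay]]] [quarry barrel]].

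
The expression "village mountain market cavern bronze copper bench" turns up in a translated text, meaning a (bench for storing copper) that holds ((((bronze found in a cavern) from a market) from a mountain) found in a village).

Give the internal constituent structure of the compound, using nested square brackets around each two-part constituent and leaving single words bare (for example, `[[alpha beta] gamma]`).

Overall it is a kind of bench (specifically "copper bench"); the modifier is "village mountain market cavern bronze".
Within "village mountain market cavern bronze", the head is "bronze" (specifically "mountain market cavern bronze") and the modifier is "village".
Within "mountain market cavern bronze", the head is "bronze" (specifically "market cavern bronze") and the modifier is "mountain".
Within "market cavern bronze", the head is "bronze" (specifically "cavern bronze") and the modifier is "market".
Within "cavern bronze", the head is "bronze" and the modifier is "cavern".
Within "copper bench", the head is "bench" and the modifier is "copper".
Putting it together: [[village [mountain [market [cavern bronze]]]] [copper bench]].

[[village [mountain [market [cavern bronze]]]] [copper bench]]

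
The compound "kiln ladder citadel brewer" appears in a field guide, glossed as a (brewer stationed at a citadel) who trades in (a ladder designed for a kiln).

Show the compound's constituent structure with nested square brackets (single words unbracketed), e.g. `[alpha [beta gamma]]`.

The outermost head in the paraphrase is "brewer" (specifically "citadel brewer"), modified by "kiln ladder".
"kiln ladder" → head "ladder", modifier "kiln".
"citadel brewer" → head "brewer", modifier "citadel".
Assembled: [[kiln ladder] [citadel brewer]].

[[kiln ladder] [citadel brewer]]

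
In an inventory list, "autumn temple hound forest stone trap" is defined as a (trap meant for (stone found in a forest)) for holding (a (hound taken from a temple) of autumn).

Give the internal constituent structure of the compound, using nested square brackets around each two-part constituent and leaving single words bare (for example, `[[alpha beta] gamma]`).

The outermost head in the paraphrase is "trap" (specifically "forest stone trap"), modified by "autumn temple hound".
Within "autumn temple hound", the head is "hound" (specifically "temple hound") and the modifier is "autumn".
Within "temple hound", the head is "hound" and the modifier is "temple".
Within "forest stone trap", the head is "trap" and the modifier is "forest stone".
Within "forest stone", the head is "stone" and the modifier is "forest".
Putting it together: [[autumn [temple hound]] [[forest stone] trap]].

[[autumn [temple hound]] [[forest stone] trap]]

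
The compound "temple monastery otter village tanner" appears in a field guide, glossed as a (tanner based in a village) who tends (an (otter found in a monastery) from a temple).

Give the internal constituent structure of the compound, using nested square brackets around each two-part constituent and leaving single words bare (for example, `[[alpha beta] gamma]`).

At the top level: head "tanner" (specifically "village tanner"); modifier "temple monastery otter".
Within "temple monastery otter", the head is "otter" (specifically "monastery otter") and the modifier is "temple".
Within "monastery otter", the head is "otter" and the modifier is "monastery".
Within "village tanner", the head is "tanner" and the modifier is "village".
Assembled: [[temple [monastery otter]] [village tanner]].

[[temple [monastery otter]] [village tanner]]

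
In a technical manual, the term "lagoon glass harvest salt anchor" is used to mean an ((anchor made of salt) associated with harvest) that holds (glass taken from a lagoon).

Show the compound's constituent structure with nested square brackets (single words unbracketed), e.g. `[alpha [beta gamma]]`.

[[lagoon glass] [harvest [salt anchor]]]

Whole compound: head "anchor" (specifically "harvest salt anchor"), modifier "lagoon glass".
Within "lagoon glass", the head is "glass" and the modifier is "lagoon".
Within "harvest salt anchor", the head is "anchor" (specifically "salt anchor") and the modifier is "harvest".
Within "salt anchor", the head is "anchor" and the modifier is "salt".
Putting it together: [[lagoon glass] [harvest [salt anchor]]].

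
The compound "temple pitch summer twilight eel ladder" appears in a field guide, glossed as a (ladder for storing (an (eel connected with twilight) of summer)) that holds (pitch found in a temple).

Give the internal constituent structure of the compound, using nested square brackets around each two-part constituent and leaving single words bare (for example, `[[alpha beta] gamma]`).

Overall it is a kind of ladder (specifically "summer twilight eel ladder"); the modifier is "temple pitch".
Within "temple pitch", the head is "pitch" and the modifier is "temple".
Within "summer twilight eel ladder", the head is "ladder" and the modifier is "summer twilight eel".
Within "summer twilight eel", the head is "eel" (specifically "twilight eel") and the modifier is "summer".
Within "twilight eel", the head is "eel" and the modifier is "twilight".
So the structure is [[temple pitch] [[summer [twilight eel]] ladder]].

[[temple pitch] [[summer [twilight eel]] ladder]]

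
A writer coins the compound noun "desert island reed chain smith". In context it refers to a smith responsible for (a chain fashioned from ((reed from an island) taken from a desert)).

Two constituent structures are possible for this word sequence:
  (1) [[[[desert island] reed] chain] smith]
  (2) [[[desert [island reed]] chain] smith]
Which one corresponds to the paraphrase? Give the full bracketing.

The paraphrase's head is the "smith" part ("smith"); its modifier is "desert island reed chain".
That top-level split, carried through the inner groups, gives [[[desert [island reed]] chain] smith].

[[[desert [island reed]] chain] smith]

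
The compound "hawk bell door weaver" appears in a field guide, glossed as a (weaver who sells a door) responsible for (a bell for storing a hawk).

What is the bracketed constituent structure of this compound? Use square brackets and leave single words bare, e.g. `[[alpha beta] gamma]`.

The outermost head in the paraphrase is "weaver" (specifically "door weaver"), modified by "hawk bell".
"hawk bell" → head "bell", modifier "hawk".
"door weaver" → head "weaver", modifier "door".
Assembled: [[hawk bell] [door weaver]].

[[hawk bell] [door weaver]]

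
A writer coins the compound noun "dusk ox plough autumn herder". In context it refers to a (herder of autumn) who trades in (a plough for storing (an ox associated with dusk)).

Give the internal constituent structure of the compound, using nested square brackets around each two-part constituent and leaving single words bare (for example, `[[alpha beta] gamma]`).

[[[dusk ox] plough] [autumn herder]]

Whole compound: head "herder" (specifically "autumn herder"), modifier "dusk ox plough".
"dusk ox plough" → head "plough", modifier "dusk ox".
"dusk ox" → head "ox", modifier "dusk".
"autumn herder" → head "herder", modifier "autumn".
Putting it together: [[[dusk ox] plough] [autumn herder]].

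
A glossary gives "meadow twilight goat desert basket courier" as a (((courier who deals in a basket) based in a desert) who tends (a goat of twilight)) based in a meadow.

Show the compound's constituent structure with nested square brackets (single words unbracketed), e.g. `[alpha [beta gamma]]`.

Whole compound: head "courier" (specifically "twilight goat desert basket courier"), modifier "meadow".
Inside "twilight goat desert basket courier": head "courier" (specifically "desert basket courier"), modifier "twilight goat".
Inside "twilight goat": head "goat", modifier "twilight".
Inside "desert basket courier": head "courier" (specifically "basket courier"), modifier "desert".
Inside "basket courier": head "courier", modifier "basket".
So the structure is [meadow [[twilight goat] [desert [basket courier]]]].

[meadow [[twilight goat] [desert [basket courier]]]]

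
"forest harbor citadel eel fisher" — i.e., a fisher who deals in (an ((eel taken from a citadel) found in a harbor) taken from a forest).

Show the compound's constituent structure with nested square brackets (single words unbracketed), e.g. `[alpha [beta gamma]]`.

At the top level: head "fisher"; modifier "forest harbor citadel eel".
Inside "forest harbor citadel eel": head "eel" (specifically "harbor citadel eel"), modifier "forest".
Inside "harbor citadel eel": head "eel" (specifically "citadel eel"), modifier "harbor".
Inside "citadel eel": head "eel", modifier "citadel".
Assembled: [[forest [harbor [citadel eel]]] fisher].

[[forest [harbor [citadel eel]]] fisher]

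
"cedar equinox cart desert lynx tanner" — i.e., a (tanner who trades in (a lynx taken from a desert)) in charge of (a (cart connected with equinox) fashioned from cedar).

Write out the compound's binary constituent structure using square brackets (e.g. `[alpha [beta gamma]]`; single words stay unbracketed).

At the top level: head "tanner" (specifically "desert lynx tanner"); modifier "cedar equinox cart".
Within "cedar equinox cart", the head is "cart" (specifically "equinox cart") and the modifier is "cedar".
Within "equinox cart", the head is "cart" and the modifier is "equinox".
Within "desert lynx tanner", the head is "tanner" and the modifier is "desert lynx".
Within "desert lynx", the head is "lynx" and the modifier is "desert".
Assembled: [[cedar [equinox cart]] [[desert lynx] tanner]].

[[cedar [equinox cart]] [[desert lynx] tanner]]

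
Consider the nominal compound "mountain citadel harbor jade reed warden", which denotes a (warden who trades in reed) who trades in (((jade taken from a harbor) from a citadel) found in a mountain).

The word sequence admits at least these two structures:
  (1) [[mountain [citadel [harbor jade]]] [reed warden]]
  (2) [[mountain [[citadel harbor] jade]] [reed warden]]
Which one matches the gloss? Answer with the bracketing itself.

The paraphrase's head is the "warden" part ("reed warden"); its modifier is "mountain citadel harbor jade".
That top-level split, carried through the inner groups, gives [[mountain [citadel [harbor jade]]] [reed warden]].

[[mountain [citadel [harbor jade]]] [reed warden]]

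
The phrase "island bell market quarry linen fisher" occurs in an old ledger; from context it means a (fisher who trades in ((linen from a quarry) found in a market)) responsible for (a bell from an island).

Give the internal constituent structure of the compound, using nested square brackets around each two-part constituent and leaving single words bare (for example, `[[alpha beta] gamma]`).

[[island bell] [[market [quarry linen]] fisher]]

At the top level: head "fisher" (specifically "market quarry linen fisher"); modifier "island bell".
Within "island bell", the head is "bell" and the modifier is "island".
Within "market quarry linen fisher", the head is "fisher" and the modifier is "market quarry linen".
Within "market quarry linen", the head is "linen" (specifically "quarry linen") and the modifier is "market".
Within "quarry linen", the head is "linen" and the modifier is "quarry".
Assembled: [[island bell] [[market [quarry linen]] fisher]].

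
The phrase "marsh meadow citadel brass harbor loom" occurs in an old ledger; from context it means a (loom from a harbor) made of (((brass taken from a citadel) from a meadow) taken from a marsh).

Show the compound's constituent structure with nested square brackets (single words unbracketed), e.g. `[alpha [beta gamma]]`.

At the top level: head "loom" (specifically "harbor loom"); modifier "marsh meadow citadel brass".
"marsh meadow citadel brass" → head "brass" (specifically "meadow citadel brass"), modifier "marsh".
"meadow citadel brass" → head "brass" (specifically "citadel brass"), modifier "meadow".
"citadel brass" → head "brass", modifier "citadel".
"harbor loom" → head "loom", modifier "harbor".
Assembled: [[marsh [meadow [citadel brass]]] [harbor loom]].

[[marsh [meadow [citadel brass]]] [harbor loom]]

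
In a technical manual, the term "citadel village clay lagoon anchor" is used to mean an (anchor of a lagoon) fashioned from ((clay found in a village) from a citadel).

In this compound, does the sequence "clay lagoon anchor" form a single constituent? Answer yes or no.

The top-level split is [citadel village clay] [lagoon anchor]; the full structure is [[citadel [village clay]] [lagoon anchor]].
"clay lagoon anchor" straddles a constituent boundary, so it is not a single unit.

no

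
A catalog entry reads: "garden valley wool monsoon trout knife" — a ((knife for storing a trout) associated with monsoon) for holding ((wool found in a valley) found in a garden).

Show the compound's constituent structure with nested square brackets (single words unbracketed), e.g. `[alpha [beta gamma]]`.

[[garden [valley wool]] [monsoon [trout knife]]]

The outermost head in the paraphrase is "knife" (specifically "monsoon trout knife"), modified by "garden valley wool".
Within "garden valley wool", the head is "wool" (specifically "valley wool") and the modifier is "garden".
Within "valley wool", the head is "wool" and the modifier is "valley".
Within "monsoon trout knife", the head is "knife" (specifically "trout knife") and the modifier is "monsoon".
Within "trout knife", the head is "knife" and the modifier is "trout".
Assembled: [[garden [valley wool]] [monsoon [trout knife]]].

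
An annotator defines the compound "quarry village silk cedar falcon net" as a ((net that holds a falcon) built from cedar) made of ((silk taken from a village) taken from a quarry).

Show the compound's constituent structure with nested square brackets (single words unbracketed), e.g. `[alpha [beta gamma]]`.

The outermost head in the paraphrase is "net" (specifically "cedar falcon net"), modified by "quarry village silk".
Inside "quarry village silk": head "silk" (specifically "village silk"), modifier "quarry".
Inside "village silk": head "silk", modifier "village".
Inside "cedar falcon net": head "net" (specifically "falcon net"), modifier "cedar".
Inside "falcon net": head "net", modifier "falcon".
Assembled: [[quarry [village silk]] [cedar [falcon net]]].

[[quarry [village silk]] [cedar [falcon net]]]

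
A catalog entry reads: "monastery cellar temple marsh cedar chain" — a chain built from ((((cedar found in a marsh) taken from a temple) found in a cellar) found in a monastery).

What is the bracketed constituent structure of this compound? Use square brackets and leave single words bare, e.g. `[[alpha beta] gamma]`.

[[monastery [cellar [temple [marsh cedar]]]] chain]

Whole compound: head "chain", modifier "monastery cellar temple marsh cedar".
Inside "monastery cellar temple marsh cedar": head "cedar" (specifically "cellar temple marsh cedar"), modifier "monastery".
Inside "cellar temple marsh cedar": head "cedar" (specifically "temple marsh cedar"), modifier "cellar".
Inside "temple marsh cedar": head "cedar" (specifically "marsh cedar"), modifier "temple".
Inside "marsh cedar": head "cedar", modifier "marsh".
So the structure is [[monastery [cellar [temple [marsh cedar]]]] chain].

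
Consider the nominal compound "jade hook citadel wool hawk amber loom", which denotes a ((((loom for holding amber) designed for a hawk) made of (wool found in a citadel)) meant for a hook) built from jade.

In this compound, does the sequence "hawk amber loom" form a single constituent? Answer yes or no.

The paraphrase groups the words so that "hawk amber loom" is one unit: it corresponds to a single parenthesized sub-phrase.
The full structure is [jade [hook [[citadel wool] [hawk [amber loom]]]]], in which [hawk amber loom] is a constituent.

yes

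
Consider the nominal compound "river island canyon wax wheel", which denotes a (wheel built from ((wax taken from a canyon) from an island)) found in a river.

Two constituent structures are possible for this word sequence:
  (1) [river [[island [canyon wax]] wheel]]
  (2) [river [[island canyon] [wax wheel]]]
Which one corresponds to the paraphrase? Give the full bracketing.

[river [[island [canyon wax]] wheel]]

The paraphrase's head is the "wheel" part ("island canyon wax wheel"); its modifier is "river".
That top-level split, carried through the inner groups, gives [river [[island [canyon wax]] wheel]].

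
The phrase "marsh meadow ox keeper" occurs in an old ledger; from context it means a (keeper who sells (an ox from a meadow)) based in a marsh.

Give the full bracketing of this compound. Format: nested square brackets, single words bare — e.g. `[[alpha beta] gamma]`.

[marsh [[meadow ox] keeper]]

At the top level: head "keeper" (specifically "meadow ox keeper"); modifier "marsh".
"meadow ox keeper" → head "keeper", modifier "meadow ox".
"meadow ox" → head "ox", modifier "meadow".
Assembled: [marsh [[meadow ox] keeper]].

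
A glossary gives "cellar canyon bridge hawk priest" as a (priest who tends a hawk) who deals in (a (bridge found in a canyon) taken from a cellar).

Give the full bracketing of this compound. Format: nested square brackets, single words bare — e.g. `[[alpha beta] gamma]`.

[[cellar [canyon bridge]] [hawk priest]]

Whole compound: head "priest" (specifically "hawk priest"), modifier "cellar canyon bridge".
Within "cellar canyon bridge", the head is "bridge" (specifically "canyon bridge") and the modifier is "cellar".
Within "canyon bridge", the head is "bridge" and the modifier is "canyon".
Within "hawk priest", the head is "priest" and the modifier is "hawk".
Putting it together: [[cellar [canyon bridge]] [hawk priest]].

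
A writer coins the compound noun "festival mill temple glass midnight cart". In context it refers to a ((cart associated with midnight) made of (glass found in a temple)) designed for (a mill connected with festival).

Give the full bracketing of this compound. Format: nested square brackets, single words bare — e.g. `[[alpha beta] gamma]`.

At the top level: head "cart" (specifically "temple glass midnight cart"); modifier "festival mill".
"festival mill" → head "mill", modifier "festival".
"temple glass midnight cart" → head "cart" (specifically "midnight cart"), modifier "temple glass".
"temple glass" → head "glass", modifier "temple".
"midnight cart" → head "cart", modifier "midnight".
Assembled: [[festival mill] [[temple glass] [midnight cart]]].

[[festival mill] [[temple glass] [midnight cart]]]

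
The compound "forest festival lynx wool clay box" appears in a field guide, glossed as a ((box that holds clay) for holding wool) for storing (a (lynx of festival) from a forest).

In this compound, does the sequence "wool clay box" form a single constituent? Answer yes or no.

The paraphrase groups the words so that "wool clay box" is one unit: it corresponds to a single parenthesized sub-phrase.
The full structure is [[forest [festival lynx]] [wool [clay box]]], in which [wool clay box] is a constituent.

yes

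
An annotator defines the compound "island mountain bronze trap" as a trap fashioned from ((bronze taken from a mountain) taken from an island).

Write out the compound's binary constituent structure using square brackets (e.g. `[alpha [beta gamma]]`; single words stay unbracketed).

At the top level: head "trap"; modifier "island mountain bronze".
"island mountain bronze" → head "bronze" (specifically "mountain bronze"), modifier "island".
"mountain bronze" → head "bronze", modifier "mountain".
Putting it together: [[island [mountain bronze]] trap].

[[island [mountain bronze]] trap]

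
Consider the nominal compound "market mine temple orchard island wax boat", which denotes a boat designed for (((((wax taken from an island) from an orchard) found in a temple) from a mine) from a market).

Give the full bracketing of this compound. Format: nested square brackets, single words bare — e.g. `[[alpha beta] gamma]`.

[[market [mine [temple [orchard [island wax]]]]] boat]

Whole compound: head "boat", modifier "market mine temple orchard island wax".
Inside "market mine temple orchard island wax": head "wax" (specifically "mine temple orchard island wax"), modifier "market".
Inside "mine temple orchard island wax": head "wax" (specifically "temple orchard island wax"), modifier "mine".
Inside "temple orchard island wax": head "wax" (specifically "orchard island wax"), modifier "temple".
Inside "orchard island wax": head "wax" (specifically "island wax"), modifier "orchard".
Inside "island wax": head "wax", modifier "island".
So the structure is [[market [mine [temple [orchard [island wax]]]]] boat].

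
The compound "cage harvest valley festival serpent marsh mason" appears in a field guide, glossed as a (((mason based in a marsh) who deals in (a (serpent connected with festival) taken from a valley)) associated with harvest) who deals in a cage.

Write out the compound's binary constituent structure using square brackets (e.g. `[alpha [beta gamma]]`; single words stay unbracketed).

The outermost head in the paraphrase is "mason" (specifically "harvest valley festival serpent marsh mason"), modified by "cage".
"harvest valley festival serpent marsh mason" → head "mason" (specifically "valley festival serpent marsh mason"), modifier "harvest".
"valley festival serpent marsh mason" → head "mason" (specifically "marsh mason"), modifier "valley festival serpent".
"valley festival serpent" → head "serpent" (specifically "festival serpent"), modifier "valley".
"festival serpent" → head "serpent", modifier "festival".
"marsh mason" → head "mason", modifier "marsh".
Assembled: [cage [harvest [[valley [festival serpent]] [marsh mason]]]].

[cage [harvest [[valley [festival serpent]] [marsh mason]]]]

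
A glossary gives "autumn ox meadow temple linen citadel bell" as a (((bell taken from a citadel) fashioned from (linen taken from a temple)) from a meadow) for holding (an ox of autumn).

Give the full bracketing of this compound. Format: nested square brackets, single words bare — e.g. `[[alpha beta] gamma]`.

The outermost head in the paraphrase is "bell" (specifically "meadow temple linen citadel bell"), modified by "autumn ox".
"autumn ox" → head "ox", modifier "autumn".
"meadow temple linen citadel bell" → head "bell" (specifically "temple linen citadel bell"), modifier "meadow".
"temple linen citadel bell" → head "bell" (specifically "citadel bell"), modifier "temple linen".
"temple linen" → head "linen", modifier "temple".
"citadel bell" → head "bell", modifier "citadel".
Assembled: [[autumn ox] [meadow [[temple linen] [citadel bell]]]].

[[autumn ox] [meadow [[temple linen] [citadel bell]]]]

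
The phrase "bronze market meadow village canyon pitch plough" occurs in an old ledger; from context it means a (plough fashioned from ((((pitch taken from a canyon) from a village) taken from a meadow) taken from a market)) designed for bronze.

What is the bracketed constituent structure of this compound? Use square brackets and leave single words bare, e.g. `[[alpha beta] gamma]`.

[bronze [[market [meadow [village [canyon pitch]]]] plough]]

Overall it is a kind of plough (specifically "market meadow village canyon pitch plough"); the modifier is "bronze".
Inside "market meadow village canyon pitch plough": head "plough", modifier "market meadow village canyon pitch".
Inside "market meadow village canyon pitch": head "pitch" (specifically "meadow village canyon pitch"), modifier "market".
Inside "meadow village canyon pitch": head "pitch" (specifically "village canyon pitch"), modifier "meadow".
Inside "village canyon pitch": head "pitch" (specifically "canyon pitch"), modifier "village".
Inside "canyon pitch": head "pitch", modifier "canyon".
So the structure is [bronze [[market [meadow [village [canyon pitch]]]] plough]].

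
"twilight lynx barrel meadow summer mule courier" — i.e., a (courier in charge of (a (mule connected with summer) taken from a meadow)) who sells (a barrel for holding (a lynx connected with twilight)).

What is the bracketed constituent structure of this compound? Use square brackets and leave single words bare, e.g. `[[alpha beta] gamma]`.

Whole compound: head "courier" (specifically "meadow summer mule courier"), modifier "twilight lynx barrel".
Inside "twilight lynx barrel": head "barrel", modifier "twilight lynx".
Inside "twilight lynx": head "lynx", modifier "twilight".
Inside "meadow summer mule courier": head "courier", modifier "meadow summer mule".
Inside "meadow summer mule": head "mule" (specifically "summer mule"), modifier "meadow".
Inside "summer mule": head "mule", modifier "summer".
So the structure is [[[twilight lynx] barrel] [[meadow [summer mule]] courier]].

[[[twilight lynx] barrel] [[meadow [summer mule]] courier]]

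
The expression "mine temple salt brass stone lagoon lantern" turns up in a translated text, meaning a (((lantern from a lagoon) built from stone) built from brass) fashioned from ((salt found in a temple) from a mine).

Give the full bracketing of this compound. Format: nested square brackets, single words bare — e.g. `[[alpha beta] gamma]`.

[[mine [temple salt]] [brass [stone [lagoon lantern]]]]

At the top level: head "lantern" (specifically "brass stone lagoon lantern"); modifier "mine temple salt".
Inside "mine temple salt": head "salt" (specifically "temple salt"), modifier "mine".
Inside "temple salt": head "salt", modifier "temple".
Inside "brass stone lagoon lantern": head "lantern" (specifically "stone lagoon lantern"), modifier "brass".
Inside "stone lagoon lantern": head "lantern" (specifically "lagoon lantern"), modifier "stone".
Inside "lagoon lantern": head "lantern", modifier "lagoon".
Putting it together: [[mine [temple salt]] [brass [stone [lagoon lantern]]]].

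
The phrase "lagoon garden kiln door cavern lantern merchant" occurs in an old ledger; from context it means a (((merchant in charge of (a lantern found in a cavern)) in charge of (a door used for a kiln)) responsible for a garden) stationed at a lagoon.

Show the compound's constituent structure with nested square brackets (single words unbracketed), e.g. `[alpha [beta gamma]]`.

Overall it is a kind of merchant (specifically "garden kiln door cavern lantern merchant"); the modifier is "lagoon".
Inside "garden kiln door cavern lantern merchant": head "merchant" (specifically "kiln door cavern lantern merchant"), modifier "garden".
Inside "kiln door cavern lantern merchant": head "merchant" (specifically "cavern lantern merchant"), modifier "kiln door".
Inside "kiln door": head "door", modifier "kiln".
Inside "cavern lantern merchant": head "merchant", modifier "cavern lantern".
Inside "cavern lantern": head "lantern", modifier "cavern".
Putting it together: [lagoon [garden [[kiln door] [[cavern lantern] merchant]]]].

[lagoon [garden [[kiln door] [[cavern lantern] merchant]]]]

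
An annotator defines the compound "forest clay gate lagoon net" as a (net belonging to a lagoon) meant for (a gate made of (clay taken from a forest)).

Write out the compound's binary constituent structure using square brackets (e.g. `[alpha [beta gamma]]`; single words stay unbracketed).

[[[forest clay] gate] [lagoon net]]

The outermost head in the paraphrase is "net" (specifically "lagoon net"), modified by "forest clay gate".
Inside "forest clay gate": head "gate", modifier "forest clay".
Inside "forest clay": head "clay", modifier "forest".
Inside "lagoon net": head "net", modifier "lagoon".
Putting it together: [[[forest clay] gate] [lagoon net]].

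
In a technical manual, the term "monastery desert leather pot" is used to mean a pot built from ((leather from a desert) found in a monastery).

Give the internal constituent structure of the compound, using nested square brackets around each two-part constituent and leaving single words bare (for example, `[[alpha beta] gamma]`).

[[monastery [desert leather]] pot]

Overall it is a kind of pot; the modifier is "monastery desert leather".
Inside "monastery desert leather": head "leather" (specifically "desert leather"), modifier "monastery".
Inside "desert leather": head "leather", modifier "desert".
Putting it together: [[monastery [desert leather]] pot].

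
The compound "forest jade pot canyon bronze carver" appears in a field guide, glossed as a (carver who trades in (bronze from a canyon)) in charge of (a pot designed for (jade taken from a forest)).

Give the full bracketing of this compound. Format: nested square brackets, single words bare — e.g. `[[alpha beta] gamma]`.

The outermost head in the paraphrase is "carver" (specifically "canyon bronze carver"), modified by "forest jade pot".
Inside "forest jade pot": head "pot", modifier "forest jade".
Inside "forest jade": head "jade", modifier "forest".
Inside "canyon bronze carver": head "carver", modifier "canyon bronze".
Inside "canyon bronze": head "bronze", modifier "canyon".
Assembled: [[[forest jade] pot] [[canyon bronze] carver]].

[[[forest jade] pot] [[canyon bronze] carver]]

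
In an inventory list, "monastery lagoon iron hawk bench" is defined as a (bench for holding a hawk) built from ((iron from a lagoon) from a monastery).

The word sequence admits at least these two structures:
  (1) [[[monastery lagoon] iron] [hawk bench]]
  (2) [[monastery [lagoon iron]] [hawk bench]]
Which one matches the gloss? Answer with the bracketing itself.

The paraphrase's head is the "bench" part ("hawk bench"); its modifier is "monastery lagoon iron".
That top-level split, carried through the inner groups, gives [[monastery [lagoon iron]] [hawk bench]].

[[monastery [lagoon iron]] [hawk bench]]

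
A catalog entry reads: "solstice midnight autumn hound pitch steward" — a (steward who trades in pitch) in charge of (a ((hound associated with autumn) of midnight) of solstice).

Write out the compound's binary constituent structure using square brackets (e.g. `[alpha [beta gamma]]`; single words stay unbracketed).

Overall it is a kind of steward (specifically "pitch steward"); the modifier is "solstice midnight autumn hound".
Inside "solstice midnight autumn hound": head "hound" (specifically "midnight autumn hound"), modifier "solstice".
Inside "midnight autumn hound": head "hound" (specifically "autumn hound"), modifier "midnight".
Inside "autumn hound": head "hound", modifier "autumn".
Inside "pitch steward": head "steward", modifier "pitch".
Putting it together: [[solstice [midnight [autumn hound]]] [pitch steward]].

[[solstice [midnight [autumn hound]]] [pitch steward]]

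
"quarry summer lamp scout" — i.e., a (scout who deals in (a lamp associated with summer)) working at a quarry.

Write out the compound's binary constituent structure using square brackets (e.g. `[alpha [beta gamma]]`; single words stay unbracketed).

[quarry [[summer lamp] scout]]

Overall it is a kind of scout (specifically "summer lamp scout"); the modifier is "quarry".
Within "summer lamp scout", the head is "scout" and the modifier is "summer lamp".
Within "summer lamp", the head is "lamp" and the modifier is "summer".
Putting it together: [quarry [[summer lamp] scout]].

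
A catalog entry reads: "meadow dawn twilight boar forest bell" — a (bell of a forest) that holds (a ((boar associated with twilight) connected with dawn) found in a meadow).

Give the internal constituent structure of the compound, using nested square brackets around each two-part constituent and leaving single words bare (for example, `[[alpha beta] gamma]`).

[[meadow [dawn [twilight boar]]] [forest bell]]

Whole compound: head "bell" (specifically "forest bell"), modifier "meadow dawn twilight boar".
Inside "meadow dawn twilight boar": head "boar" (specifically "dawn twilight boar"), modifier "meadow".
Inside "dawn twilight boar": head "boar" (specifically "twilight boar"), modifier "dawn".
Inside "twilight boar": head "boar", modifier "twilight".
Inside "forest bell": head "bell", modifier "forest".
Putting it together: [[meadow [dawn [twilight boar]]] [forest bell]].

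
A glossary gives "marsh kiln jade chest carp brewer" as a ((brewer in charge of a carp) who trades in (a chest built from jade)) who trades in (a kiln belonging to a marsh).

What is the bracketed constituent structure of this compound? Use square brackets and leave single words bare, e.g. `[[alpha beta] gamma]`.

[[marsh kiln] [[jade chest] [carp brewer]]]

At the top level: head "brewer" (specifically "jade chest carp brewer"); modifier "marsh kiln".
Inside "marsh kiln": head "kiln", modifier "marsh".
Inside "jade chest carp brewer": head "brewer" (specifically "carp brewer"), modifier "jade chest".
Inside "jade chest": head "chest", modifier "jade".
Inside "carp brewer": head "brewer", modifier "carp".
So the structure is [[marsh kiln] [[jade chest] [carp brewer]]].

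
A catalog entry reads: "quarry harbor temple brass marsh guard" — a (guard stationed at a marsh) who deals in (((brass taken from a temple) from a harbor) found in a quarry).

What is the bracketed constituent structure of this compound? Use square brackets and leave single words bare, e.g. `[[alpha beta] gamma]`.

At the top level: head "guard" (specifically "marsh guard"); modifier "quarry harbor temple brass".
Inside "quarry harbor temple brass": head "brass" (specifically "harbor temple brass"), modifier "quarry".
Inside "harbor temple brass": head "brass" (specifically "temple brass"), modifier "harbor".
Inside "temple brass": head "brass", modifier "temple".
Inside "marsh guard": head "guard", modifier "marsh".
Putting it together: [[quarry [harbor [temple brass]]] [marsh guard]].

[[quarry [harbor [temple brass]]] [marsh guard]]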